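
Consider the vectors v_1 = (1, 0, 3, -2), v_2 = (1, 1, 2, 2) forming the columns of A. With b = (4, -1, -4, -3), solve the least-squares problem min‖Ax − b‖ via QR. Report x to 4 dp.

x = (0.0992, -1.1298)

v_1 = (1, 0, 3, -2); ‖v_1‖ = 3.7417, so e_1 = (0.2673, 0.0000, 0.8018, -0.5345).
e_1·v_2 = 0.2673·1 + 0.0000·1 + 0.8018·2 + (-0.5345)·2 = 0.8018.
u_2 = v_2 − 0.8018·e_1 = (0.7857, 1.0000, 1.3571, 2.4286).
‖u_2‖ = 3.0589, so e_2 = (0.2569, 0.3269, 0.4437, 0.7939).
Qᵀb = (-0.5345, -3.4559).
Back-substitute: x_2 = -3.4559/3.0589 = -1.1298.
x_1 = (-0.5345 − 0.8018·(-1.1298))/3.7417 = 0.0992.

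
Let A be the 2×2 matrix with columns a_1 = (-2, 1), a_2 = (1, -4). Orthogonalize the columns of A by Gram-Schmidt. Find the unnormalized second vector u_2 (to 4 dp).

u_2 = (-1.4000, -2.8000)

a_1 = (-2, 1); ‖a_1‖ = 2.2361, so e_1 = (-0.8944, 0.4472).
e_1·a_2 = (-0.8944)·1 + 0.4472·(-4) = -2.6833.
u_2 = a_2 + 2.6833·e_1 = (-1.4000, -2.8000).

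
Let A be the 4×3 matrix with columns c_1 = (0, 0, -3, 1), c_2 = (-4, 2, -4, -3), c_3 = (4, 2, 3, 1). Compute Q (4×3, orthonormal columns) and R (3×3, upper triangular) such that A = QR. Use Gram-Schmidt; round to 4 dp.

c_1 = (0, 0, -3, 1); ‖c_1‖ = 3.1623, so q_1 = (0.0000, 0.0000, -0.9487, 0.3162).
q_1·c_2 = 0.0000·(-4) + 0.0000·2 + (-0.9487)·(-4) + 0.3162·(-3) = 2.8460.
u_2 = c_2 − 2.8460·q_1 = (-4.0000, 2.0000, -1.3000, -3.9000).
‖u_2‖ = 6.0745, so q_2 = (-0.6585, 0.3292, -0.2140, -0.6420).
q_1·c_3 = 0.0000·4 + 0.0000·2 + (-0.9487)·3 + 0.3162·1 = -2.5298; q_2·c_3 = (-0.6585)·4 + 0.3292·2 + (-0.2140)·3 + (-0.6420)·1 = -3.2595.
u_3 = c_3 + 2.5298·q_1 + 3.2595·q_2 = (1.8537, 3.0732, -0.0976, -0.2927).
‖u_3‖ = 3.6022, so q_3 = (0.5146, 0.8531, -0.0271, -0.0813).

Q = [[0.0000, -0.6585, 0.5146], [0.0000, 0.3292, 0.8531], [-0.9487, -0.2140, -0.0271], [0.3162, -0.6420, -0.0813]], R = [[3.1623, 2.8460, -2.5298], [0.0000, 6.0745, -3.2595], [0.0000, 0.0000, 3.6022]]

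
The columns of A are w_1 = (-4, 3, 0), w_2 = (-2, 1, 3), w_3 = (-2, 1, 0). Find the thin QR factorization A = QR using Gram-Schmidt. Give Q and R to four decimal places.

w_1 = (-4, 3, 0); ‖w_1‖ = 5.0000, so q_1 = (-0.8000, 0.6000, 0.0000).
q_1·w_2 = (-0.8000)·(-2) + 0.6000·1 + 0.0000·3 = 2.2000.
u_2 = w_2 − 2.2000·q_1 = (-0.2400, -0.3200, 3.0000).
‖u_2‖ = 3.0265, so q_2 = (-0.0793, -0.1057, 0.9912).
q_1·w_3 = (-0.8000)·(-2) + 0.6000·1 + 0.0000·0 = 2.2000; q_2·w_3 = (-0.0793)·(-2) + (-0.1057)·1 + 0.9912·0 = 0.0529.
u_3 = w_3 − 2.2000·q_1 − 0.0529·q_2 = (-0.2358, -0.3144, -0.0524).
‖u_3‖ = 0.3965, so q_3 = (-0.5947, -0.7930, -0.1322).

Q = [[-0.8000, -0.0793, -0.5947], [0.6000, -0.1057, -0.7930], [0.0000, 0.9912, -0.1322]], R = [[5.0000, 2.2000, 2.2000], [0.0000, 3.0265, 0.0529], [0.0000, 0.0000, 0.3965]]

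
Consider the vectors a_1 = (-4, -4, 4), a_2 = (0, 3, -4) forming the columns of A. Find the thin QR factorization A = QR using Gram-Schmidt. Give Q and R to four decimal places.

a_1 = (-4, -4, 4); ‖a_1‖ = 6.9282, so q_1 = (-0.5774, -0.5774, 0.5774).
q_1·a_2 = (-0.5774)·0 + (-0.5774)·3 + 0.5774·(-4) = -4.0415.
u_2 = a_2 + 4.0415·q_1 = (-2.3333, 0.6667, -1.6667).
‖u_2‖ = 2.9439, so q_2 = (-0.7926, 0.2265, -0.5661).

Q = [[-0.5774, -0.7926], [-0.5774, 0.2265], [0.5774, -0.5661]], R = [[6.9282, -4.0415], [0.0000, 2.9439]]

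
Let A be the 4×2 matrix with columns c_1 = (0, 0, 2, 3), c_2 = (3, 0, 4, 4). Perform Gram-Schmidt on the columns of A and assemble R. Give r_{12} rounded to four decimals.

r_{12} = 5.5470

c_1 = (0, 0, 2, 3); ‖c_1‖ = 3.6056, so q_1 = (0.0000, 0.0000, 0.5547, 0.8321).
r_{12} = q_1·c_2 = 5.5470.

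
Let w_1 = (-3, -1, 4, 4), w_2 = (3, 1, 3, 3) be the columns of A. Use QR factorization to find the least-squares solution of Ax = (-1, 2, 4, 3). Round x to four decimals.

x = (0.5429, 0.4429)

q_1 = w_1/‖w_1‖ = (-3, -1, 4, 4)/6.4807 = (-0.4629, -0.1543, 0.6172, 0.6172).
r_{12} = q_1·w_2 = 2.1602.
u_2 = w_2 − 2.1602·q_1 = (4.0000, 1.3333, 1.6667, 1.6667).
‖u_2‖ = 4.8305, so q_2 = (0.8281, 0.2760, 0.3450, 0.3450).
Qᵀb = (4.4748, 2.1392).
Back-substitute: x_2 = 2.1392/4.8305 = 0.4429.
x_1 = (4.4748 − 2.1602·0.4429)/6.4807 = 0.5429.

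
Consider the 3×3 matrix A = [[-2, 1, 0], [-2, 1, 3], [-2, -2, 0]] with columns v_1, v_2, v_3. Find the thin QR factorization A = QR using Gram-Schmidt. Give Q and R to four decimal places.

Q = [[-0.5774, 0.4082, -0.7071], [-0.5774, 0.4082, 0.7071], [-0.5774, -0.8165, 0.0000]], R = [[3.4641, 0.0000, -1.7321], [0.0000, 2.4495, 1.2247], [0.0000, 0.0000, 2.1213]]

q_1 = v_1/‖v_1‖ = (-2, -2, -2)/3.4641 = (-0.5774, -0.5774, -0.5774).
r_{12} = q_1·v_2 = 0.0000.
u_2 = v_2 + 0.0000·q_1 = (1.0000, 1.0000, -2.0000).
‖u_2‖ = 2.4495, so q_2 = (0.4082, 0.4082, -0.8165).
r_{13} = q_1·v_3 = -1.7321; r_{23} = q_2·v_3 = 1.2247.
u_3 = v_3 + 1.7321·q_1 − 1.2247·q_2 = (-1.5000, 1.5000, 0.0000).
‖u_3‖ = 2.1213, so q_3 = (-0.7071, 0.7071, 0.0000).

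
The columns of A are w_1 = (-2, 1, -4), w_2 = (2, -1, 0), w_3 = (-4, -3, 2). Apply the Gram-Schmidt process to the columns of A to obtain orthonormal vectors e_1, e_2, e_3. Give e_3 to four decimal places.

e_1 = w_1/‖w_1‖ = (-2, 1, -4)/4.5826 = (-0.4364, 0.2182, -0.8729).
r_{12} = e_1·w_2 = -1.0911.
u_2 = w_2 + 1.0911·e_1 = (1.5238, -0.7619, -0.9524).
‖u_2‖ = 1.9518, so e_2 = (0.7807, -0.3904, -0.4880).
r_{13} = e_1·w_3 = -0.6547; r_{23} = e_2·w_3 = -2.9277.
u_3 = w_3 + 0.6547·e_1 + 2.9277·e_2 = (-2.0000, -4.0000, 0.0000).
‖u_3‖ = 4.4721, so e_3 = (-0.4472, -0.8944, 0.0000).

e_3 = (-0.4472, -0.8944, 0.0000)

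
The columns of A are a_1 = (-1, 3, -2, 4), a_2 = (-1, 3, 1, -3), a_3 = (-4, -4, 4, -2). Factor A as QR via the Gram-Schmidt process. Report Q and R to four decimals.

Q = [[-0.1826, -0.2569, -0.8513], [0.5477, 0.7706, -0.2431], [-0.3651, 0.1662, 0.4274], [0.7303, -0.5591, 0.1832]], R = [[5.4772, -0.7303, -4.3818], [0.0000, 4.4121, -0.2720], [0.0000, 0.0000, 5.7207]]

a_1 = (-1, 3, -2, 4); ‖a_1‖ = 5.4772, so e_1 = (-0.1826, 0.5477, -0.3651, 0.7303).
e_1·a_2 = (-0.1826)·(-1) + 0.5477·3 + (-0.3651)·1 + 0.7303·(-3) = -0.7303.
u_2 = a_2 + 0.7303·e_1 = (-1.1333, 3.4000, 0.7333, -2.4667).
‖u_2‖ = 4.4121, so e_2 = (-0.2569, 0.7706, 0.1662, -0.5591).
e_1·a_3 = (-0.1826)·(-4) + 0.5477·(-4) + (-0.3651)·4 + 0.7303·(-2) = -4.3818; e_2·a_3 = (-0.2569)·(-4) + 0.7706·(-4) + 0.1662·4 + (-0.5591)·(-2) = -0.2720.
u_3 = a_3 + 4.3818·e_1 + 0.2720·e_2 = (-4.8699, -1.3904, 2.4452, 1.0479).
‖u_3‖ = 5.7207, so e_3 = (-0.8513, -0.2431, 0.4274, 0.1832).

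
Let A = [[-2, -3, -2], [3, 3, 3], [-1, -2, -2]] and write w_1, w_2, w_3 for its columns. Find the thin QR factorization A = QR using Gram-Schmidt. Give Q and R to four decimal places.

w_1 = (-2, 3, -1); ‖w_1‖ = 3.7417, so q_1 = (-0.5345, 0.8018, -0.2673).
q_1·w_2 = (-0.5345)·(-3) + 0.8018·3 + (-0.2673)·(-2) = 4.5434.
u_2 = w_2 − 4.5434·q_1 = (-0.5714, -0.6429, -0.7857).
‖u_2‖ = 1.1650, so q_2 = (-0.4905, -0.5518, -0.6745).
q_1·w_3 = (-0.5345)·(-2) + 0.8018·3 + (-0.2673)·(-2) = 4.0089; q_2·w_3 = (-0.4905)·(-2) + (-0.5518)·3 + (-0.6745)·(-2) = 0.6745.
u_3 = w_3 − 4.0089·q_1 − 0.6745·q_2 = (0.4737, 0.1579, -0.4737).
‖u_3‖ = 0.6882, so q_3 = (0.6882, 0.2294, -0.6882).

Q = [[-0.5345, -0.4905, 0.6882], [0.8018, -0.5518, 0.2294], [-0.2673, -0.6745, -0.6882]], R = [[3.7417, 4.5434, 4.0089], [0.0000, 1.1650, 0.6745], [0.0000, 0.0000, 0.6882]]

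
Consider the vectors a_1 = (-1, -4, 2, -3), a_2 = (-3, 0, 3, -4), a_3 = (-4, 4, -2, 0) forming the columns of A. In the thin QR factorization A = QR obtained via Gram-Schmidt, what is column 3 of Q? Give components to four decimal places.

a_1 = (-1, -4, 2, -3); ‖a_1‖ = 5.4772, so q_1 = (-0.1826, -0.7303, 0.3651, -0.5477).
q_1·a_2 = (-0.1826)·(-3) + (-0.7303)·0 + 0.3651·3 + (-0.5477)·(-4) = 3.8341.
u_2 = a_2 − 3.8341·q_1 = (-2.3000, 2.8000, 1.6000, -1.9000).
‖u_2‖ = 4.3932, so q_2 = (-0.5235, 0.6374, 0.3642, -0.4325).
q_1·a_3 = (-0.1826)·(-4) + (-0.7303)·4 + 0.3651·(-2) + (-0.5477)·0 = -2.9212; q_2·a_3 = (-0.5235)·(-4) + 0.6374·4 + 0.3642·(-2) + (-0.4325)·0 = 3.9152.
u_3 = a_3 + 2.9212·q_1 − 3.9152·q_2 = (-2.4836, -0.6287, -2.3592, 0.0933).
‖u_3‖ = 3.4840, so q_3 = (-0.7129, -0.1804, -0.6772, 0.0268).

q_3 = (-0.7129, -0.1804, -0.6772, 0.0268)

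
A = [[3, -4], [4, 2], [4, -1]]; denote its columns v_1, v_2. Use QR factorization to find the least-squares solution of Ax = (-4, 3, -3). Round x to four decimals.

q_1 = v_1/‖v_1‖ = (3, 4, 4)/6.4031 = (0.4685, 0.6247, 0.6247).
r_{12} = q_1·v_2 = -1.2494.
u_2 = v_2 + 1.2494·q_1 = (-3.4146, 2.7805, -0.2195).
‖u_2‖ = 4.4090, so q_2 = (-0.7745, 0.6306, -0.0498).
Qᵀb = (-1.8741, 5.1392).
Back-substitute: x_2 = 5.1392/4.4090 = 1.1656.
x_1 = (-1.8741 + 1.2494·1.1656)/6.4031 = -0.0652.

x = (-0.0652, 1.1656)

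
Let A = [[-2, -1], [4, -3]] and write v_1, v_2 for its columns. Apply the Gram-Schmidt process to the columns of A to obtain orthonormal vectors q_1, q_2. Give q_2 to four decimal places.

q_1 = v_1/‖v_1‖ = (-2, 4)/4.4721 = (-0.4472, 0.8944).
r_{12} = q_1·v_2 = -2.2361.
u_2 = v_2 + 2.2361·q_1 = (-2.0000, -1.0000).
‖u_2‖ = 2.2361, so q_2 = (-0.8944, -0.4472).

q_2 = (-0.8944, -0.4472)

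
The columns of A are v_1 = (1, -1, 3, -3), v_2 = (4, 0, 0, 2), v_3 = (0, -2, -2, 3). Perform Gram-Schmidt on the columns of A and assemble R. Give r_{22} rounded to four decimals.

r_{22} = 4.4497

v_1 = (1, -1, 3, -3); ‖v_1‖ = 4.4721, so q_1 = (0.2236, -0.2236, 0.6708, -0.6708).
q_1·v_2 = 0.2236·4 + (-0.2236)·0 + 0.6708·0 + (-0.6708)·2 = -0.4472.
u_2 = v_2 + 0.4472·q_1 = (4.1000, -0.1000, 0.3000, 1.7000).
r_{22} = ‖u_2‖ = 4.4497.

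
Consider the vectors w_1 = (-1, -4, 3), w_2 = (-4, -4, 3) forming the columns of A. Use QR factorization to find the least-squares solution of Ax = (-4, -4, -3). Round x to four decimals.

x = (-0.9600, 1.2400)

q_1 = w_1/‖w_1‖ = (-1, -4, 3)/5.0990 = (-0.1961, -0.7845, 0.5883).
r_{12} = q_1·w_2 = 5.6874.
u_2 = w_2 − 5.6874·q_1 = (-2.8846, 0.4615, -0.3462).
‖u_2‖ = 2.9417, so q_2 = (-0.9806, 0.1569, -0.1177).
Qᵀb = (2.1573, 3.6478).
Back-substitute: x_2 = 3.6478/2.9417 = 1.2400.
x_1 = (2.1573 − 5.6874·1.2400)/5.0990 = -0.9600.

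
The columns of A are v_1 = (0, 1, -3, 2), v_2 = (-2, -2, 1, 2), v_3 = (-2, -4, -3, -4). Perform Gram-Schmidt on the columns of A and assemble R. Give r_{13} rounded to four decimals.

r_{13} = -0.8018

v_1 = (0, 1, -3, 2); ‖v_1‖ = 3.7417, so e_1 = (0.0000, 0.2673, -0.8018, 0.5345).
r_{13} = e_1·v_3 = -0.8018.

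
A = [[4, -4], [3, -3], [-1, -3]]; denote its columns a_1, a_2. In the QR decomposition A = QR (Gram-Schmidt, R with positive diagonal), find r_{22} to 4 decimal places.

a_1 = (4, 3, -1); ‖a_1‖ = 5.0990, so e_1 = (0.7845, 0.5883, -0.1961).
e_1·a_2 = 0.7845·(-4) + 0.5883·(-3) + (-0.1961)·(-3) = -4.3146.
u_2 = a_2 + 4.3146·e_1 = (-0.6154, -0.4615, -3.8462).
r_{22} = ‖u_2‖ = 3.9223.

r_{22} = 3.9223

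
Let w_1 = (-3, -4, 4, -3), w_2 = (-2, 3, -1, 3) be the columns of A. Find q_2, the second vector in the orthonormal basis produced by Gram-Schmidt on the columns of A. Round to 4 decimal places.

w_1 = (-3, -4, 4, -3); ‖w_1‖ = 7.0711, so q_1 = (-0.4243, -0.5657, 0.5657, -0.4243).
q_1·w_2 = (-0.4243)·(-2) + (-0.5657)·3 + 0.5657·(-1) + (-0.4243)·3 = -2.6870.
u_2 = w_2 + 2.6870·q_1 = (-3.1400, 1.4800, 0.5200, 1.8600).
‖u_2‖ = 3.9724, so q_2 = (-0.7905, 0.3726, 0.1309, 0.4682).

q_2 = (-0.7905, 0.3726, 0.1309, 0.4682)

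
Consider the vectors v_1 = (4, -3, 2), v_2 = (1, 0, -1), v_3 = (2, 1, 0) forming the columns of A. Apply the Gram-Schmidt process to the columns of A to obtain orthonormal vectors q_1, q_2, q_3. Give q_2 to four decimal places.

q_2 = (0.5307, 0.1516, -0.8339)

q_1 = v_1/‖v_1‖ = (4, -3, 2)/5.3852 = (0.7428, -0.5571, 0.3714).
r_{12} = q_1·v_2 = 0.3714.
u_2 = v_2 − 0.3714·q_1 = (0.7241, 0.2069, -1.1379).
‖u_2‖ = 1.3646, so q_2 = (0.5307, 0.1516, -0.8339).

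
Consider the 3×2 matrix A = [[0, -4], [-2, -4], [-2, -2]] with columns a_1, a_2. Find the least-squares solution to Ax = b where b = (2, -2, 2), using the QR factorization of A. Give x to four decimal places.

x = (0.3333, -0.2222)

a_1 = (0, -2, -2); ‖a_1‖ = 2.8284, so e_1 = (0.0000, -0.7071, -0.7071).
e_1·a_2 = 0.0000·(-4) + (-0.7071)·(-4) + (-0.7071)·(-2) = 4.2426.
u_2 = a_2 − 4.2426·e_1 = (-4.0000, -1.0000, 1.0000).
‖u_2‖ = 4.2426, so e_2 = (-0.9428, -0.2357, 0.2357).
Qᵀb = (0.0000, -0.9428).
Back-substitute: x_2 = -0.9428/4.2426 = -0.2222.
x_1 = (0.0000 − 4.2426·(-0.2222))/2.8284 = 0.3333.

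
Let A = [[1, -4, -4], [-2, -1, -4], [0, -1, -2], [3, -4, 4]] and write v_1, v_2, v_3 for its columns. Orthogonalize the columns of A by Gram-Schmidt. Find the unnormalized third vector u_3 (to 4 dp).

v_1 = (1, -2, 0, 3); ‖v_1‖ = 3.7417, so q_1 = (0.2673, -0.5345, 0.0000, 0.8018).
q_1·v_2 = 0.2673·(-4) + (-0.5345)·(-1) + 0.0000·(-1) + 0.8018·(-4) = -3.7417.
u_2 = v_2 + 3.7417·q_1 = (-3.0000, -3.0000, -1.0000, -1.0000).
‖u_2‖ = 4.4721, so q_2 = (-0.6708, -0.6708, -0.2236, -0.2236).
q_1·v_3 = 0.2673·(-4) + (-0.5345)·(-4) + 0.0000·(-2) + 0.8018·4 = 4.2762; q_2·v_3 = (-0.6708)·(-4) + (-0.6708)·(-4) + (-0.2236)·(-2) + (-0.2236)·4 = 4.9193.
u_3 = v_3 − 4.2762·q_1 − 4.9193·q_2 = (-1.8429, 1.5857, -0.9000, 1.6714).

u_3 = (-1.8429, 1.5857, -0.9000, 1.6714)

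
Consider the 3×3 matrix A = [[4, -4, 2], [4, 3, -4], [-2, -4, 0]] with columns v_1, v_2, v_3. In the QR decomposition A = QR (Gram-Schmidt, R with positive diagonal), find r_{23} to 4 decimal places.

r_{23} = -3.0010

q_1 = v_1/‖v_1‖ = (4, 4, -2)/6.0000 = (0.6667, 0.6667, -0.3333).
r_{12} = q_1·v_2 = 0.6667.
u_2 = v_2 − 0.6667·q_1 = (-4.4444, 2.5556, -3.7778).
‖u_2‖ = 6.3683, so q_2 = (-0.6979, 0.4013, -0.5932).
r_{23} = q_2·v_3 = -3.0010.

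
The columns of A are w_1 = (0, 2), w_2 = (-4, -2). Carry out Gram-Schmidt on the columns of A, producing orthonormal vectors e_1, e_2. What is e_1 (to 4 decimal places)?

w_1 = (0, 2); ‖w_1‖ = 2.0000, so e_1 = (0.0000, 1.0000).

e_1 = (0.0000, 1.0000)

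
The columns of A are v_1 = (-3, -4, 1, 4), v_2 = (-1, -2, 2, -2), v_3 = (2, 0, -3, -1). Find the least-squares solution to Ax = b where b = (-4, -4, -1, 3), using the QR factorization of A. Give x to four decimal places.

v_1 = (-3, -4, 1, 4); ‖v_1‖ = 6.4807, so q_1 = (-0.4629, -0.6172, 0.1543, 0.6172).
q_1·v_2 = (-0.4629)·(-1) + (-0.6172)·(-2) + 0.1543·2 + 0.6172·(-2) = 0.7715.
u_2 = v_2 − 0.7715·q_1 = (-0.6429, -1.5238, 1.8810, -2.4762).
‖u_2‖ = 3.5220, so q_2 = (-0.1825, -0.4326, 0.5341, -0.7031).
q_1·v_3 = (-0.4629)·2 + (-0.6172)·0 + 0.1543·(-3) + 0.6172·(-1) = -2.0059; q_2·v_3 = (-0.1825)·2 + (-0.4326)·0 + 0.5341·(-3) + (-0.7031)·(-1) = -1.2641.
u_3 = v_3 + 2.0059·q_1 + 1.2641·q_2 = (0.8407, -1.7850, -2.0154, -0.6507).
‖u_3‖ = 2.8945, so q_3 = (0.2904, -0.6167, -0.6963, -0.2248).
Qᵀb = (6.0178, -0.1825, 1.3269).
Back-substitute: x_3 = 1.3269/2.8945 = 0.4584.
x_2 = (-0.1825 + 1.2641·0.4584)/3.5220 = 0.1127.
x_1 = (6.0178 − 0.7715·0.1127 + 2.0059·0.4584)/6.4807 = 1.0570.

x = (1.0570, 0.1127, 0.4584)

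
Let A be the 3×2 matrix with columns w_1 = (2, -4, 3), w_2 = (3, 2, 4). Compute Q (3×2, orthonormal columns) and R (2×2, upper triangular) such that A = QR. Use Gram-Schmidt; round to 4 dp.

Q = [[0.3714, 0.4571], [-0.7428, 0.6685], [0.5571, 0.5867]], R = [[5.3852, 1.8570], [0.0000, 5.0549]]

w_1 = (2, -4, 3); ‖w_1‖ = 5.3852, so q_1 = (0.3714, -0.7428, 0.5571).
q_1·w_2 = 0.3714·3 + (-0.7428)·2 + 0.5571·4 = 1.8570.
u_2 = w_2 − 1.8570·q_1 = (2.3103, 3.3793, 2.9655).
‖u_2‖ = 5.0549, so q_2 = (0.4571, 0.6685, 0.5867).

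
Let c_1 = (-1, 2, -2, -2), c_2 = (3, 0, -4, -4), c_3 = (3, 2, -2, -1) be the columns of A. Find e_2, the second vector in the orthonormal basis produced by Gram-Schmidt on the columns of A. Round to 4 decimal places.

c_1 = (-1, 2, -2, -2); ‖c_1‖ = 3.6056, so e_1 = (-0.2774, 0.5547, -0.5547, -0.5547).
e_1·c_2 = (-0.2774)·3 + 0.5547·0 + (-0.5547)·(-4) + (-0.5547)·(-4) = 3.6056.
u_2 = c_2 − 3.6056·e_1 = (4.0000, -2.0000, -2.0000, -2.0000).
‖u_2‖ = 5.2915, so e_2 = (0.7559, -0.3780, -0.3780, -0.3780).

e_2 = (0.7559, -0.3780, -0.3780, -0.3780)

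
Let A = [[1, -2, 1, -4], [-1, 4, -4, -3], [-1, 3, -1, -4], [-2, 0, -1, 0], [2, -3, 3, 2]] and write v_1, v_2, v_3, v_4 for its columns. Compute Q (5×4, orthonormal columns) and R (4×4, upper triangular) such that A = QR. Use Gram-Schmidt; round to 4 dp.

v_1 = (1, -1, -1, -2, 2); ‖v_1‖ = 3.3166, so q_1 = (0.3015, -0.3015, -0.3015, -0.6030, 0.6030).
q_1·v_2 = 0.3015·(-2) + (-0.3015)·4 + (-0.3015)·3 + (-0.6030)·0 + 0.6030·(-3) = -4.5227.
u_2 = v_2 + 4.5227·q_1 = (-0.6364, 2.6364, 1.6364, -2.7273, -0.2727).
‖u_2‖ = 4.1887, so q_2 = (-0.1519, 0.6294, 0.3907, -0.6511, -0.0651).
q_1·v_3 = 0.3015·1 + (-0.3015)·(-4) + (-0.3015)·(-1) + (-0.6030)·(-1) + 0.6030·3 = 4.2212; q_2·v_3 = (-0.1519)·1 + 0.6294·(-4) + 0.3907·(-1) + (-0.6511)·(-1) + (-0.0651)·3 = -2.6044.
u_3 = v_3 − 4.2212·q_1 + 2.6044·q_2 = (-0.6684, -1.0881, 1.2902, -0.1503, 0.2850).
‖u_3‖ = 1.8436, so q_3 = (-0.3625, -0.5902, 0.6998, -0.0815, 0.1546).
q_1·v_4 = 0.3015·(-4) + (-0.3015)·(-3) + (-0.3015)·(-4) + (-0.6030)·0 + 0.6030·2 = 2.1106; q_2·v_4 = (-0.1519)·(-4) + 0.6294·(-3) + 0.3907·(-4) + (-0.6511)·0 + (-0.0651)·2 = -2.9733; q_3·v_4 = (-0.3625)·(-4) + (-0.5902)·(-3) + 0.6998·(-4) + (-0.0815)·0 + 0.1546·2 = 0.7307.
u_4 = v_4 − 2.1106·q_1 + 2.9733·q_2 − 0.7307·q_3 = (-4.8232, -0.0610, -2.7134, -0.6037, 0.4207).
‖u_4‖ = 5.5831, so q_4 = (-0.8639, -0.0109, -0.4860, -0.1081, 0.0754).

Q = [[0.3015, -0.1519, -0.3625, -0.8639], [-0.3015, 0.6294, -0.5902, -0.0109], [-0.3015, 0.3907, 0.6998, -0.4860], [-0.6030, -0.6511, -0.0815, -0.1081], [0.6030, -0.0651, 0.1546, 0.0754]], R = [[3.3166, -4.5227, 4.2212, 2.1106], [0.0000, 4.1887, -2.6044, -2.9733], [0.0000, 0.0000, 1.8436, 0.7307], [0.0000, 0.0000, 0.0000, 5.5831]]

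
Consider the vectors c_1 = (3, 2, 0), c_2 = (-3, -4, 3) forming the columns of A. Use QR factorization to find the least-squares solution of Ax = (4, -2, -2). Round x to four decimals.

c_1 = (3, 2, 0); ‖c_1‖ = 3.6056, so e_1 = (0.8321, 0.5547, 0.0000).
e_1·c_2 = 0.8321·(-3) + 0.5547·(-4) + 0.0000·3 = -4.7150.
u_2 = c_2 + 4.7150·e_1 = (0.9231, -1.3846, 3.0000).
‖u_2‖ = 3.4306, so e_2 = (0.2691, -0.4036, 0.8745).
Qᵀb = (2.2188, 0.1345).
Back-substitute: x_2 = 0.1345/3.4306 = 0.0392.
x_1 = (2.2188 + 4.7150·0.0392)/3.6056 = 0.6667.

x = (0.6667, 0.0392)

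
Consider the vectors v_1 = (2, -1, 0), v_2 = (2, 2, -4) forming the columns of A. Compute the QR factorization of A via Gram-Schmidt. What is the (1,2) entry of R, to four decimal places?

q_1 = v_1/‖v_1‖ = (2, -1, 0)/2.2361 = (0.8944, -0.4472, 0.0000).
r_{12} = q_1·v_2 = 0.8944.

r_{12} = 0.8944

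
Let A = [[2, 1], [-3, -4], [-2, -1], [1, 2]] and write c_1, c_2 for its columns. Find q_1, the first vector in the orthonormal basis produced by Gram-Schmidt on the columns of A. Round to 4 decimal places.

q_1 = (0.4714, -0.7071, -0.4714, 0.2357)

c_1 = (2, -3, -2, 1); ‖c_1‖ = 4.2426, so q_1 = (0.4714, -0.7071, -0.4714, 0.2357).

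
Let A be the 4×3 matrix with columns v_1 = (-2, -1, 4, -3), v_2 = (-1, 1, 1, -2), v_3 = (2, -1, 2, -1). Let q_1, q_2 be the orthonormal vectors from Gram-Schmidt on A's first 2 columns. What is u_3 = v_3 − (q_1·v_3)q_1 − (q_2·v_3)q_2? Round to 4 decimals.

u_3 = (2.3596, 0.1573, 0.6292, -0.7865)

v_1 = (-2, -1, 4, -3); ‖v_1‖ = 5.4772, so q_1 = (-0.3651, -0.1826, 0.7303, -0.5477).
q_1·v_2 = (-0.3651)·(-1) + (-0.1826)·1 + 0.7303·1 + (-0.5477)·(-2) = 2.0083.
u_2 = v_2 − 2.0083·q_1 = (-0.2667, 1.3667, -0.4667, -0.9000).
‖u_2‖ = 1.7224, so q_2 = (-0.1548, 0.7935, -0.2709, -0.5225).
q_1·v_3 = (-0.3651)·2 + (-0.1826)·(-1) + 0.7303·2 + (-0.5477)·(-1) = 1.4606; q_2·v_3 = (-0.1548)·2 + 0.7935·(-1) + (-0.2709)·2 + (-0.5225)·(-1) = -1.1225.
u_3 = v_3 − 1.4606·q_1 + 1.1225·q_2 = (2.3596, 0.1573, 0.6292, -0.7865).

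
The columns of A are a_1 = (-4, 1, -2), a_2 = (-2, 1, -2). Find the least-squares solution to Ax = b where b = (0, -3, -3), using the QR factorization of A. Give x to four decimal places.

a_1 = (-4, 1, -2); ‖a_1‖ = 4.5826, so q_1 = (-0.8729, 0.2182, -0.4364).
q_1·a_2 = (-0.8729)·(-2) + 0.2182·1 + (-0.4364)·(-2) = 2.8368.
u_2 = a_2 − 2.8368·q_1 = (0.4762, 0.3810, -0.7619).
‖u_2‖ = 0.9759, so q_2 = (0.4880, 0.3904, -0.7807).
Qᵀb = (0.6547, 1.1711).
Back-substitute: x_2 = 1.1711/0.9759 = 1.2000.
x_1 = (0.6547 − 2.8368·1.2000)/4.5826 = -0.6000.

x = (-0.6000, 1.2000)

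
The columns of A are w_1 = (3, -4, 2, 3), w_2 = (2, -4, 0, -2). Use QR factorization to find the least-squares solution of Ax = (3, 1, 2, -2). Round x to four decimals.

e_1 = w_1/‖w_1‖ = (3, -4, 2, 3)/6.1644 = (0.4867, -0.6489, 0.3244, 0.4867).
r_{12} = e_1·w_2 = 2.5955.
u_2 = w_2 − 2.5955·e_1 = (0.7368, -2.3158, -0.8421, -3.2632).
‖u_2‖ = 4.1549, so e_2 = (0.1773, -0.5574, -0.2027, -0.7854).
Qᵀb = (0.4867, 1.1401).
Back-substitute: x_2 = 1.1401/4.1549 = 0.2744.
x_1 = (0.4867 − 2.5955·0.2744)/6.1644 = -0.0366.

x = (-0.0366, 0.2744)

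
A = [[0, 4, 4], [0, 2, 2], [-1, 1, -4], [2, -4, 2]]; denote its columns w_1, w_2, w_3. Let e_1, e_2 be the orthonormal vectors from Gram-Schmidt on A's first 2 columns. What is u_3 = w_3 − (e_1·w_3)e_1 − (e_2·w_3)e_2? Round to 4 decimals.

u_3 = (-0.3077, -0.1538, -1.5385, -0.7692)

w_1 = (0, 0, -1, 2); ‖w_1‖ = 2.2361, so e_1 = (0.0000, 0.0000, -0.4472, 0.8944).
e_1·w_2 = 0.0000·4 + 0.0000·2 + (-0.4472)·1 + 0.8944·(-4) = -4.0249.
u_2 = w_2 + 4.0249·e_1 = (4.0000, 2.0000, -0.8000, -0.4000).
‖u_2‖ = 4.5607, so e_2 = (0.8771, 0.4385, -0.1754, -0.0877).
e_1·w_3 = 0.0000·4 + 0.0000·2 + (-0.4472)·(-4) + 0.8944·2 = 3.5777; e_2·w_3 = 0.8771·4 + 0.4385·2 + (-0.1754)·(-4) + (-0.0877)·2 = 4.9115.
u_3 = w_3 − 3.5777·e_1 − 4.9115·e_2 = (-0.3077, -0.1538, -1.5385, -0.7692).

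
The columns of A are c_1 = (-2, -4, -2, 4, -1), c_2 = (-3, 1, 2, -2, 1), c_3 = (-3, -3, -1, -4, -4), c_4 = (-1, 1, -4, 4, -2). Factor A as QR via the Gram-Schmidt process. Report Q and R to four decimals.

c_1 = (-2, -4, -2, 4, -1); ‖c_1‖ = 6.4031, so q_1 = (-0.3123, -0.6247, -0.3123, 0.6247, -0.1562).
q_1·c_2 = (-0.3123)·(-3) + (-0.6247)·1 + (-0.3123)·2 + 0.6247·(-2) + (-0.1562)·1 = -1.7179.
u_2 = c_2 + 1.7179·q_1 = (-3.5366, -0.0732, 1.4634, -0.9268, 0.7317).
‖u_2‖ = 4.0061, so q_2 = (-0.8828, -0.0183, 0.3653, -0.2314, 0.1826).
q_1·c_3 = (-0.3123)·(-3) + (-0.6247)·(-3) + (-0.3123)·(-1) + 0.6247·(-4) + (-0.1562)·(-4) = 1.2494; q_2·c_3 = (-0.8828)·(-3) + (-0.0183)·(-3) + 0.3653·(-1) + (-0.2314)·(-4) + 0.1826·(-4) = 2.5327.
u_3 = c_3 − 1.2494·q_1 − 2.5327·q_2 = (-0.3739, -2.1733, -1.5350, -4.1945, -4.2675).
‖u_3‖ = 6.5593, so q_3 = (-0.0570, -0.3313, -0.2340, -0.6395, -0.6506).
q_1·c_4 = (-0.3123)·(-1) + (-0.6247)·1 + (-0.3123)·(-4) + 0.6247·4 + (-0.1562)·(-2) = 3.7482; q_2·c_4 = (-0.8828)·(-1) + (-0.0183)·1 + 0.3653·(-4) + (-0.2314)·4 + 0.1826·(-2) = -1.8874; q_3·c_4 = (-0.0570)·(-1) + (-0.3313)·1 + (-0.2340)·(-4) + (-0.6395)·4 + (-0.6506)·(-2) = -0.5950.
u_4 = c_4 − 3.7482·q_1 + 1.8874·q_2 + 0.5950·q_3 = (-1.5294, 3.1099, -2.2791, 0.8414, -1.4570).
‖u_4‖ = 4.4761, so q_4 = (-0.3417, 0.6948, -0.5092, 0.1880, -0.3255).

Q = [[-0.3123, -0.8828, -0.0570, -0.3417], [-0.6247, -0.0183, -0.3313, 0.6948], [-0.3123, 0.3653, -0.2340, -0.5092], [0.6247, -0.2314, -0.6395, 0.1880], [-0.1562, 0.1826, -0.6506, -0.3255]], R = [[6.4031, -1.7179, 1.2494, 3.7482], [0.0000, 4.0061, 2.5327, -1.8874], [0.0000, 0.0000, 6.5593, -0.5950], [0.0000, 0.0000, 0.0000, 4.4761]]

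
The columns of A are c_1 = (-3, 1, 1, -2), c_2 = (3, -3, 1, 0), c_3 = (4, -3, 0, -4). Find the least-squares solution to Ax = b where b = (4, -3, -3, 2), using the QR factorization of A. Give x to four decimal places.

x = (-1.5050, -0.2264, 0.2736)

c_1 = (-3, 1, 1, -2); ‖c_1‖ = 3.8730, so q_1 = (-0.7746, 0.2582, 0.2582, -0.5164).
q_1·c_2 = (-0.7746)·3 + 0.2582·(-3) + 0.2582·1 + (-0.5164)·0 = -2.8402.
u_2 = c_2 + 2.8402·q_1 = (0.8000, -2.2667, 1.7333, -1.4667).
‖u_2‖ = 3.3066, so q_2 = (0.2419, -0.6855, 0.5242, -0.4436).
q_1·c_3 = (-0.7746)·4 + 0.2582·(-3) + 0.2582·0 + (-0.5164)·(-4) = -1.8074; q_2·c_3 = 0.2419·4 + (-0.6855)·(-3) + 0.5242·0 + (-0.4436)·(-4) = 4.7985.
u_3 = c_3 + 1.8074·q_1 − 4.7985·q_2 = (1.4390, 0.7561, -2.0488, -2.8049).
‖u_3‖ = 3.8350, so q_3 = (0.3752, 0.1972, -0.5342, -0.7314).
Qᵀb = (-5.6804, 0.5645, 1.0494).
Back-substitute: x_3 = 1.0494/3.8350 = 0.2736.
x_2 = (0.5645 − 4.7985·0.2736)/3.3066 = -0.2264.
x_1 = (-5.6804 + 2.8402·(-0.2264) + 1.8074·0.2736)/3.8730 = -1.5050.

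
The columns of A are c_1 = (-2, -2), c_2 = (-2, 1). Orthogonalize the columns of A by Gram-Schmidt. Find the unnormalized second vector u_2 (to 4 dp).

u_2 = (-1.5000, 1.5000)

c_1 = (-2, -2); ‖c_1‖ = 2.8284, so e_1 = (-0.7071, -0.7071).
e_1·c_2 = (-0.7071)·(-2) + (-0.7071)·1 = 0.7071.
u_2 = c_2 − 0.7071·e_1 = (-1.5000, 1.5000).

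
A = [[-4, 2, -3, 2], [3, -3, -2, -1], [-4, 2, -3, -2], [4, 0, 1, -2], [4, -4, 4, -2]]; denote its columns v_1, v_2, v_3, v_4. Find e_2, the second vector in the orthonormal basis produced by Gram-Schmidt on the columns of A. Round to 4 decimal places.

v_1 = (-4, 3, -4, 4, 4); ‖v_1‖ = 8.5440, so e_1 = (-0.4682, 0.3511, -0.4682, 0.4682, 0.4682).
e_1·v_2 = (-0.4682)·2 + 0.3511·(-3) + (-0.4682)·2 + 0.4682·0 + 0.4682·(-4) = -4.7987.
u_2 = v_2 + 4.7987·e_1 = (-0.2466, -1.3151, -0.2466, 2.2466, -1.7534).
‖u_2‖ = 3.1579, so e_2 = (-0.0781, -0.4164, -0.0781, 0.7114, -0.5552).

e_2 = (-0.0781, -0.4164, -0.0781, 0.7114, -0.5552)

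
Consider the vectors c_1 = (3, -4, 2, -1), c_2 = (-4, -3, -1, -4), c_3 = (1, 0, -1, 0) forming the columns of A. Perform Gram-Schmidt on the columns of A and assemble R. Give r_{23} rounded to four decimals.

r_{23} = -0.4739

c_1 = (3, -4, 2, -1); ‖c_1‖ = 5.4772, so q_1 = (0.5477, -0.7303, 0.3651, -0.1826).
q_1·c_2 = 0.5477·(-4) + (-0.7303)·(-3) + 0.3651·(-1) + (-0.1826)·(-4) = 0.3651.
u_2 = c_2 − 0.3651·q_1 = (-4.2000, -2.7333, -1.1333, -3.9333).
‖u_2‖ = 6.4704, so q_2 = (-0.6491, -0.4224, -0.1752, -0.6079).
r_{23} = q_2·c_3 = -0.4739.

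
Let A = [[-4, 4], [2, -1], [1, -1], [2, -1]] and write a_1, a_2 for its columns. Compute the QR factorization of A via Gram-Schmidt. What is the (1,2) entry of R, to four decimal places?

r_{12} = -4.2000

a_1 = (-4, 2, 1, 2); ‖a_1‖ = 5.0000, so e_1 = (-0.8000, 0.4000, 0.2000, 0.4000).
r_{12} = e_1·a_2 = -4.2000.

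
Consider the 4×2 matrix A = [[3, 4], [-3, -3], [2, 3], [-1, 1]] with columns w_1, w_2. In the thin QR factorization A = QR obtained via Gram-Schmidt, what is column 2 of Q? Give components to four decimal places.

e_1 = w_1/‖w_1‖ = (3, -3, 2, -1)/4.7958 = (0.6255, -0.6255, 0.4170, -0.2085).
r_{12} = e_1·w_2 = 5.4214.
u_2 = w_2 − 5.4214·e_1 = (0.6087, 0.3913, 0.7391, 2.1304).
‖u_2‖ = 2.3683, so e_2 = (0.2570, 0.1652, 0.3121, 0.8996).

e_2 = (0.2570, 0.1652, 0.3121, 0.8996)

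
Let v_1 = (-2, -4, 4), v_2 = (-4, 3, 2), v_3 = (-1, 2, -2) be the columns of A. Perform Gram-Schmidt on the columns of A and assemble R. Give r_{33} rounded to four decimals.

r_{33} = 1.2476

v_1 = (-2, -4, 4); ‖v_1‖ = 6.0000, so e_1 = (-0.3333, -0.6667, 0.6667).
e_1·v_2 = (-0.3333)·(-4) + (-0.6667)·3 + 0.6667·2 = 0.6667.
u_2 = v_2 − 0.6667·e_1 = (-3.7778, 3.4444, 1.5556).
‖u_2‖ = 5.3437, so e_2 = (-0.7070, 0.6446, 0.2911).
e_1·v_3 = (-0.3333)·(-1) + (-0.6667)·2 + 0.6667·(-2) = -2.3333; e_2·v_3 = (-0.7070)·(-1) + 0.6446·2 + 0.2911·(-2) = 1.4139.
u_3 = v_3 + 2.3333·e_1 − 1.4139·e_2 = (-0.7782, -0.4669, -0.8560).
r_{33} = ‖u_3‖ = 1.2476.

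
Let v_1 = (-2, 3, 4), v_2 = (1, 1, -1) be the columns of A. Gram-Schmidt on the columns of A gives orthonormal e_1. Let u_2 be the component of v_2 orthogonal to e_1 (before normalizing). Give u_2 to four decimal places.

u_2 = (0.7931, 1.3103, -0.5862)

v_1 = (-2, 3, 4); ‖v_1‖ = 5.3852, so e_1 = (-0.3714, 0.5571, 0.7428).
e_1·v_2 = (-0.3714)·1 + 0.5571·1 + 0.7428·(-1) = -0.5571.
u_2 = v_2 + 0.5571·e_1 = (0.7931, 1.3103, -0.5862).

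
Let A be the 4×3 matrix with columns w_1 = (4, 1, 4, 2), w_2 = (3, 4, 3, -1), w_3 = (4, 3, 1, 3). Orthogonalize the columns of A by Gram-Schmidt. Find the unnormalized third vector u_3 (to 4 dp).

e_1 = w_1/‖w_1‖ = (4, 1, 4, 2)/6.0828 = (0.6576, 0.1644, 0.6576, 0.3288).
r_{12} = e_1·w_2 = 4.2744.
u_2 = w_2 − 4.2744·e_1 = (0.1892, 3.2973, 0.1892, -2.4054).
‖u_2‖ = 4.0902, so e_2 = (0.0463, 0.8061, 0.0463, -0.5881).
r_{13} = e_1·w_3 = 4.7676; r_{23} = e_2·w_3 = 0.8854.
u_3 = w_3 − 4.7676·e_1 − 0.8854·e_2 = (0.8239, 1.5024, -2.1761, 1.9532).

u_3 = (0.8239, 1.5024, -2.1761, 1.9532)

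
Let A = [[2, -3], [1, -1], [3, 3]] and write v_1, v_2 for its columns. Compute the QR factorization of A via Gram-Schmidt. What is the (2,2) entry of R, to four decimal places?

r_{22} = 4.3260

v_1 = (2, 1, 3); ‖v_1‖ = 3.7417, so e_1 = (0.5345, 0.2673, 0.8018).
e_1·v_2 = 0.5345·(-3) + 0.2673·(-1) + 0.8018·3 = 0.5345.
u_2 = v_2 − 0.5345·e_1 = (-3.2857, -1.1429, 2.5714).
r_{22} = ‖u_2‖ = 4.3260.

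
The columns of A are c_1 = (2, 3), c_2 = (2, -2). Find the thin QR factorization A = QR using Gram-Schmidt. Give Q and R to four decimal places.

e_1 = c_1/‖c_1‖ = (2, 3)/3.6056 = (0.5547, 0.8321).
r_{12} = e_1·c_2 = -0.5547.
u_2 = c_2 + 0.5547·e_1 = (2.3077, -1.5385).
‖u_2‖ = 2.7735, so e_2 = (0.8321, -0.5547).

Q = [[0.5547, 0.8321], [0.8321, -0.5547]], R = [[3.6056, -0.5547], [0.0000, 2.7735]]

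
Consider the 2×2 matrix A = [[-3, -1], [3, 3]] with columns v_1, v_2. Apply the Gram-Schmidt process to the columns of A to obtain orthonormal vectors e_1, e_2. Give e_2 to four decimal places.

e_2 = (0.7071, 0.7071)

v_1 = (-3, 3); ‖v_1‖ = 4.2426, so e_1 = (-0.7071, 0.7071).
e_1·v_2 = (-0.7071)·(-1) + 0.7071·3 = 2.8284.
u_2 = v_2 − 2.8284·e_1 = (1.0000, 1.0000).
‖u_2‖ = 1.4142, so e_2 = (0.7071, 0.7071).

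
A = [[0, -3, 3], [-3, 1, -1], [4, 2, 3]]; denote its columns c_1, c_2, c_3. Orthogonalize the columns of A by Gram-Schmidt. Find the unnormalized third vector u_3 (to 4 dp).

c_1 = (0, -3, 4); ‖c_1‖ = 5.0000, so e_1 = (0.0000, -0.6000, 0.8000).
e_1·c_2 = 0.0000·(-3) + (-0.6000)·1 + 0.8000·2 = 1.0000.
u_2 = c_2 − 1.0000·e_1 = (-3.0000, 1.6000, 1.2000).
‖u_2‖ = 3.6056, so e_2 = (-0.8321, 0.4438, 0.3328).
e_1·c_3 = 0.0000·3 + (-0.6000)·(-1) + 0.8000·3 = 3.0000; e_2·c_3 = (-0.8321)·3 + 0.4438·(-1) + 0.3328·3 = -1.9415.
u_3 = c_3 − 3.0000·e_1 + 1.9415·e_2 = (1.3846, 1.6615, 1.2462).

u_3 = (1.3846, 1.6615, 1.2462)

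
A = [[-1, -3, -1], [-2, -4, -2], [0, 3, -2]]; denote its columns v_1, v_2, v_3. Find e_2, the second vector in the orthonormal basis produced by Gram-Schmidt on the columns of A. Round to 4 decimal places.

e_1 = v_1/‖v_1‖ = (-1, -2, 0)/2.2361 = (-0.4472, -0.8944, 0.0000).
r_{12} = e_1·v_2 = 4.9193.
u_2 = v_2 − 4.9193·e_1 = (-0.8000, 0.4000, 3.0000).
‖u_2‖ = 3.1305, so e_2 = (-0.2556, 0.1278, 0.9583).

e_2 = (-0.2556, 0.1278, 0.9583)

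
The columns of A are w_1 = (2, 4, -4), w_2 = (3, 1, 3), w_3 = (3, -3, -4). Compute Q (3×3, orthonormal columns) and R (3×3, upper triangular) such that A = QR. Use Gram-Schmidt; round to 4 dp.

w_1 = (2, 4, -4); ‖w_1‖ = 6.0000, so e_1 = (0.3333, 0.6667, -0.6667).
e_1·w_2 = 0.3333·3 + 0.6667·1 + (-0.6667)·3 = -0.3333.
u_2 = w_2 + 0.3333·e_1 = (3.1111, 1.2222, 2.7778).
‖u_2‖ = 4.3461, so e_2 = (0.7158, 0.2812, 0.6391).
e_1·w_3 = 0.3333·3 + 0.6667·(-3) + (-0.6667)·(-4) = 1.6667; e_2·w_3 = 0.7158·3 + 0.2812·(-3) + 0.6391·(-4) = -1.2527.
u_3 = w_3 − 1.6667·e_1 + 1.2527·e_2 = (3.3412, -3.7588, -2.0882).
‖u_3‖ = 5.4455, so e_3 = (0.6136, -0.6903, -0.3835).

Q = [[0.3333, 0.7158, 0.6136], [0.6667, 0.2812, -0.6903], [-0.6667, 0.6391, -0.3835]], R = [[6.0000, -0.3333, 1.6667], [0.0000, 4.3461, -1.2527], [0.0000, 0.0000, 5.4455]]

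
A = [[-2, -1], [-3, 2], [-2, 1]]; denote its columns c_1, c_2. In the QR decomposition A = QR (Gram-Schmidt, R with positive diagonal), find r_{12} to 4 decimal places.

c_1 = (-2, -3, -2); ‖c_1‖ = 4.1231, so q_1 = (-0.4851, -0.7276, -0.4851).
r_{12} = q_1·c_2 = -1.4552.

r_{12} = -1.4552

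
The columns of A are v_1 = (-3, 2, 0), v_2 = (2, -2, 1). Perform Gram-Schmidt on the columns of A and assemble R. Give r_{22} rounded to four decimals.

r_{22} = 1.1435

v_1 = (-3, 2, 0); ‖v_1‖ = 3.6056, so q_1 = (-0.8321, 0.5547, 0.0000).
q_1·v_2 = (-0.8321)·2 + 0.5547·(-2) + 0.0000·1 = -2.7735.
u_2 = v_2 + 2.7735·q_1 = (-0.3077, -0.4615, 1.0000).
r_{22} = ‖u_2‖ = 1.1435.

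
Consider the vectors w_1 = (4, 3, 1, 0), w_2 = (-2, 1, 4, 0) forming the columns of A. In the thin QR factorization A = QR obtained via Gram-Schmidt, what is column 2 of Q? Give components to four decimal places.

q_1 = w_1/‖w_1‖ = (4, 3, 1, 0)/5.0990 = (0.7845, 0.5883, 0.1961, 0.0000).
r_{12} = q_1·w_2 = -0.1961.
u_2 = w_2 + 0.1961·q_1 = (-1.8462, 1.1154, 4.0385, 0.0000).
‖u_2‖ = 4.5784, so q_2 = (-0.4032, 0.2436, 0.8821, 0.0000).

q_2 = (-0.4032, 0.2436, 0.8821, 0.0000)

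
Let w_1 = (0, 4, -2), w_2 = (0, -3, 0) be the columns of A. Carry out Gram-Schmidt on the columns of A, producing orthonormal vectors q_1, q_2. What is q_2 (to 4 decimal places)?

w_1 = (0, 4, -2); ‖w_1‖ = 4.4721, so q_1 = (0.0000, 0.8944, -0.4472).
q_1·w_2 = 0.0000·0 + 0.8944·(-3) + (-0.4472)·0 = -2.6833.
u_2 = w_2 + 2.6833·q_1 = (0.0000, -0.6000, -1.2000).
‖u_2‖ = 1.3416, so q_2 = (0.0000, -0.4472, -0.8944).

q_2 = (0.0000, -0.4472, -0.8944)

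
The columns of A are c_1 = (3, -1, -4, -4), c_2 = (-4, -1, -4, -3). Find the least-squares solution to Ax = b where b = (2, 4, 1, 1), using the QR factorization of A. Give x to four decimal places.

x = (0.0481, -0.4719)

c_1 = (3, -1, -4, -4); ‖c_1‖ = 6.4807, so q_1 = (0.4629, -0.1543, -0.6172, -0.6172).
q_1·c_2 = 0.4629·(-4) + (-0.1543)·(-1) + (-0.6172)·(-4) + (-0.6172)·(-3) = 2.6232.
u_2 = c_2 − 2.6232·q_1 = (-5.2143, -0.5952, -2.3810, -1.3810).
‖u_2‖ = 5.9261, so q_2 = (-0.8799, -0.1004, -0.4018, -0.2330).
Qᵀb = (-0.9258, -2.7963).
Back-substitute: x_2 = -2.7963/5.9261 = -0.4719.
x_1 = (-0.9258 − 2.6232·(-0.4719))/6.4807 = 0.0481.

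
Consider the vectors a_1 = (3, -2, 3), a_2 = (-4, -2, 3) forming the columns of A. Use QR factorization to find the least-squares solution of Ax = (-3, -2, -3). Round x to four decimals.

x = (-0.6484, 0.2637)

a_1 = (3, -2, 3); ‖a_1‖ = 4.6904, so e_1 = (0.6396, -0.4264, 0.6396).
e_1·a_2 = 0.6396·(-4) + (-0.4264)·(-2) + 0.6396·3 = 0.2132.
u_2 = a_2 − 0.2132·e_1 = (-4.1364, -1.9091, 2.8636).
‖u_2‖ = 5.3809, so e_2 = (-0.7687, -0.3548, 0.5322).
Qᵀb = (-2.9848, 1.4191).
Back-substitute: x_2 = 1.4191/5.3809 = 0.2637.
x_1 = (-2.9848 − 0.2132·0.2637)/4.6904 = -0.6484.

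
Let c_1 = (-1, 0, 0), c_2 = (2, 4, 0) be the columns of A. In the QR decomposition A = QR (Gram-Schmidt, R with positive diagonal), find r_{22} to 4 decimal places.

c_1 = (-1, 0, 0); ‖c_1‖ = 1.0000, so q_1 = (-1.0000, 0.0000, 0.0000).
q_1·c_2 = (-1.0000)·2 + 0.0000·4 + 0.0000·0 = -2.0000.
u_2 = c_2 + 2.0000·q_1 = (0.0000, 4.0000, 0.0000).
r_{22} = ‖u_2‖ = 4.0000.

r_{22} = 4.0000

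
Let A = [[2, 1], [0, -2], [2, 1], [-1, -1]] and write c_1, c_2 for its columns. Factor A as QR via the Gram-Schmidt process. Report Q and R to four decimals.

Q = [[0.6667, -0.0541], [0.0000, -0.9733], [0.6667, -0.0541], [-0.3333, -0.2163]], R = [[3.0000, 1.6667], [0.0000, 2.0548]]

c_1 = (2, 0, 2, -1); ‖c_1‖ = 3.0000, so q_1 = (0.6667, 0.0000, 0.6667, -0.3333).
q_1·c_2 = 0.6667·1 + 0.0000·(-2) + 0.6667·1 + (-0.3333)·(-1) = 1.6667.
u_2 = c_2 − 1.6667·q_1 = (-0.1111, -2.0000, -0.1111, -0.4444).
‖u_2‖ = 2.0548, so q_2 = (-0.0541, -0.9733, -0.0541, -0.2163).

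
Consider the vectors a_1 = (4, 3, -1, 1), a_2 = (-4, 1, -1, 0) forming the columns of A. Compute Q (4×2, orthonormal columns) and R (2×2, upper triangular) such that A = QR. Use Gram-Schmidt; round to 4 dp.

e_1 = a_1/‖a_1‖ = (4, 3, -1, 1)/5.1962 = (0.7698, 0.5774, -0.1925, 0.1925).
r_{12} = e_1·a_2 = -2.3094.
u_2 = a_2 + 2.3094·e_1 = (-2.2222, 2.3333, -1.4444, 0.4444).
‖u_2‖ = 3.5590, so e_2 = (-0.6244, 0.6556, -0.4059, 0.1249).

Q = [[0.7698, -0.6244], [0.5774, 0.6556], [-0.1925, -0.4059], [0.1925, 0.1249]], R = [[5.1962, -2.3094], [0.0000, 3.5590]]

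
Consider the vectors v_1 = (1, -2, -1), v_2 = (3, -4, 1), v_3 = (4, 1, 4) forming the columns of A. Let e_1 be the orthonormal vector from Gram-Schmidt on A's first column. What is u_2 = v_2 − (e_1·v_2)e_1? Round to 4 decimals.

u_2 = (1.3333, -0.6667, 2.6667)

e_1 = v_1/‖v_1‖ = (1, -2, -1)/2.4495 = (0.4082, -0.8165, -0.4082).
r_{12} = e_1·v_2 = 4.0825.
u_2 = v_2 − 4.0825·e_1 = (1.3333, -0.6667, 2.6667).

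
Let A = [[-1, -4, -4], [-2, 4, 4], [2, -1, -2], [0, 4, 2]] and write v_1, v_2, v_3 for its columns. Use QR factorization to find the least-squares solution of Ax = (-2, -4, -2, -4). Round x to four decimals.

v_1 = (-1, -2, 2, 0); ‖v_1‖ = 3.0000, so q_1 = (-0.3333, -0.6667, 0.6667, 0.0000).
q_1·v_2 = (-0.3333)·(-4) + (-0.6667)·4 + 0.6667·(-1) + 0.0000·4 = -2.0000.
u_2 = v_2 + 2.0000·q_1 = (-4.6667, 2.6667, 0.3333, 4.0000).
‖u_2‖ = 6.7082, so q_2 = (-0.6957, 0.3975, 0.0497, 0.5963).
q_1·v_3 = (-0.3333)·(-4) + (-0.6667)·4 + 0.6667·(-2) + 0.0000·2 = -2.6667; q_2·v_3 = (-0.6957)·(-4) + 0.3975·4 + 0.0497·(-2) + 0.5963·2 = 5.4659.
u_3 = v_3 + 2.6667·q_1 − 5.4659·q_2 = (-1.0864, 0.0494, -0.4938, -1.2593).
‖u_3‖ = 1.7356, so q_3 = (-0.6260, 0.0285, -0.2845, -0.7255).
Qᵀb = (2.0000, -2.6833, 4.6093).
Back-substitute: x_3 = 4.6093/1.7356 = 2.6557.
x_2 = (-2.6833 − 5.4659·2.6557)/6.7082 = -2.5639.
x_1 = (2.0000 + 2.0000·(-2.5639) + 2.6667·2.6557)/3.0000 = 1.3180.

x = (1.3180, -2.5639, 2.6557)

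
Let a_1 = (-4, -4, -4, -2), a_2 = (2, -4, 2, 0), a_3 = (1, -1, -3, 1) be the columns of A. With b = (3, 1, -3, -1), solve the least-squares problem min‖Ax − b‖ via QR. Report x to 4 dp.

x = (-0.2366, -0.1667, 1.0305)

a_1 = (-4, -4, -4, -2); ‖a_1‖ = 7.2111, so q_1 = (-0.5547, -0.5547, -0.5547, -0.2774).
q_1·a_2 = (-0.5547)·2 + (-0.5547)·(-4) + (-0.5547)·2 + (-0.2774)·0 = 0.0000.
u_2 = a_2 + 0.0000·q_1 = (2.0000, -4.0000, 2.0000, 0.0000).
‖u_2‖ = 4.8990, so q_2 = (0.4082, -0.8165, 0.4082, 0.0000).
q_1·a_3 = (-0.5547)·1 + (-0.5547)·(-1) + (-0.5547)·(-3) + (-0.2774)·1 = 1.3868; q_2·a_3 = 0.4082·1 + (-0.8165)·(-1) + 0.4082·(-3) + 0.0000·1 = 0.0000.
u_3 = a_3 − 1.3868·q_1 + 0.0000·q_2 = (1.7692, -0.2308, -2.2308, 1.3846).
‖u_3‖ = 3.1744, so q_3 = (0.5573, -0.0727, -0.7027, 0.4362).
Qᵀb = (-0.2774, -0.8165, 3.2713).
Back-substitute: x_3 = 3.2713/3.1744 = 1.0305.
x_2 = (-0.8165 + 0.0000·1.0305)/4.8990 = -0.1667.
x_1 = (-0.2774 + 0.0000·(-0.1667) − 1.3868·1.0305)/7.2111 = -0.2366.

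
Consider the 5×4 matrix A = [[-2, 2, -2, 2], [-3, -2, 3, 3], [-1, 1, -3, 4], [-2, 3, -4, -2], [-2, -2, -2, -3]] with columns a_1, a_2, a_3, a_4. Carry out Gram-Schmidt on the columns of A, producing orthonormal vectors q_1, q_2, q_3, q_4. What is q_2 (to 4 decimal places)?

a_1 = (-2, -3, -1, -2, -2); ‖a_1‖ = 4.6904, so q_1 = (-0.4264, -0.6396, -0.2132, -0.4264, -0.4264).
q_1·a_2 = (-0.4264)·2 + (-0.6396)·(-2) + (-0.2132)·1 + (-0.4264)·3 + (-0.4264)·(-2) = -0.2132.
u_2 = a_2 + 0.2132·q_1 = (1.9091, -2.1364, 0.9545, 2.9091, -2.0909).
‖u_2‖ = 4.6856, so q_2 = (0.4074, -0.4559, 0.2037, 0.6209, -0.4462).

q_2 = (0.4074, -0.4559, 0.2037, 0.6209, -0.4462)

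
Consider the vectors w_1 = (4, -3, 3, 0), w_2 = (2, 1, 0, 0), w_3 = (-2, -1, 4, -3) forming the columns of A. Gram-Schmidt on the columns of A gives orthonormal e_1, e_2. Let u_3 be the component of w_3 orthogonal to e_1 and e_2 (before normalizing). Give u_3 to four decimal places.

u_3 = (-0.8276, 1.6552, 2.7586, -3.0000)

w_1 = (4, -3, 3, 0); ‖w_1‖ = 5.8310, so e_1 = (0.6860, -0.5145, 0.5145, 0.0000).
e_1·w_2 = 0.6860·2 + (-0.5145)·1 + 0.5145·0 + 0.0000·0 = 0.8575.
u_2 = w_2 − 0.8575·e_1 = (1.4118, 1.4412, -0.4412, 0.0000).
‖u_2‖ = 2.0651, so e_2 = (0.6836, 0.6979, -0.2136, 0.0000).
e_1·w_3 = 0.6860·(-2) + (-0.5145)·(-1) + 0.5145·4 + 0.0000·(-3) = 1.2005; e_2·w_3 = 0.6836·(-2) + 0.6979·(-1) + (-0.2136)·4 + 0.0000·(-3) = -2.9196.
u_3 = w_3 − 1.2005·e_1 + 2.9196·e_2 = (-0.8276, 1.6552, 2.7586, -3.0000).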